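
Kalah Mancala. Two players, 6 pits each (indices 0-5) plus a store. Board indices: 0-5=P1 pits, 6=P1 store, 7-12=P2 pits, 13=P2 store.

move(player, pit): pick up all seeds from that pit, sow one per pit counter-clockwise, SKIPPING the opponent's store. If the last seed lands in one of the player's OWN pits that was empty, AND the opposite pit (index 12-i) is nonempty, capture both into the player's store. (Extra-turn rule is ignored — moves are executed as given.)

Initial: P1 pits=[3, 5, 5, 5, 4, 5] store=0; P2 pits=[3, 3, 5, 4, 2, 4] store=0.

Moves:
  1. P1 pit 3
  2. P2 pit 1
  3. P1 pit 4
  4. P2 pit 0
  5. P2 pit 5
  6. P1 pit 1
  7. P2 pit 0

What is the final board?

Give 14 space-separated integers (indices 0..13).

Move 1: P1 pit3 -> P1=[3,5,5,0,5,6](1) P2=[4,4,5,4,2,4](0)
Move 2: P2 pit1 -> P1=[3,5,5,0,5,6](1) P2=[4,0,6,5,3,5](0)
Move 3: P1 pit4 -> P1=[3,5,5,0,0,7](2) P2=[5,1,7,5,3,5](0)
Move 4: P2 pit0 -> P1=[3,5,5,0,0,7](2) P2=[0,2,8,6,4,6](0)
Move 5: P2 pit5 -> P1=[4,6,6,1,1,7](2) P2=[0,2,8,6,4,0](1)
Move 6: P1 pit1 -> P1=[4,0,7,2,2,8](3) P2=[1,2,8,6,4,0](1)
Move 7: P2 pit0 -> P1=[4,0,7,2,2,8](3) P2=[0,3,8,6,4,0](1)

Answer: 4 0 7 2 2 8 3 0 3 8 6 4 0 1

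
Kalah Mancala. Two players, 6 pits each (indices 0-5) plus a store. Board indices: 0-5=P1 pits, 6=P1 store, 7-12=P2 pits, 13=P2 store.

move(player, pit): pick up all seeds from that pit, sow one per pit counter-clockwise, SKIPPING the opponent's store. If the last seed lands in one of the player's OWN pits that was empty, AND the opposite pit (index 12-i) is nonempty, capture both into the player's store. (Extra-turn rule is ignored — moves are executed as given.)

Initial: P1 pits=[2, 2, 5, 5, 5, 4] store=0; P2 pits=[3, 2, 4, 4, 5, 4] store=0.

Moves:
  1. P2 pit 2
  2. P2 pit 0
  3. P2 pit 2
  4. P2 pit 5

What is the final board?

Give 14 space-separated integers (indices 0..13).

Move 1: P2 pit2 -> P1=[2,2,5,5,5,4](0) P2=[3,2,0,5,6,5](1)
Move 2: P2 pit0 -> P1=[2,2,5,5,5,4](0) P2=[0,3,1,6,6,5](1)
Move 3: P2 pit2 -> P1=[2,2,5,5,5,4](0) P2=[0,3,0,7,6,5](1)
Move 4: P2 pit5 -> P1=[3,3,6,6,5,4](0) P2=[0,3,0,7,6,0](2)

Answer: 3 3 6 6 5 4 0 0 3 0 7 6 0 2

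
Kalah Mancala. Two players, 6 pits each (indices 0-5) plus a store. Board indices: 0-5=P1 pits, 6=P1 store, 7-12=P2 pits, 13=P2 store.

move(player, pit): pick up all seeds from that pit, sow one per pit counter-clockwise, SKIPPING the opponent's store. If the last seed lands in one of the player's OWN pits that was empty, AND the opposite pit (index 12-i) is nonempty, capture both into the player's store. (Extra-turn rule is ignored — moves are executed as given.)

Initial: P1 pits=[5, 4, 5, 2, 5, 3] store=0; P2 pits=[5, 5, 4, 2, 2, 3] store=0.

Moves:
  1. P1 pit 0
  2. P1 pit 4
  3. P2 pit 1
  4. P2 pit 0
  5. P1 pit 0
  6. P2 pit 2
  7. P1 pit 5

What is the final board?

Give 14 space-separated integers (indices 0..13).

Move 1: P1 pit0 -> P1=[0,5,6,3,6,4](0) P2=[5,5,4,2,2,3](0)
Move 2: P1 pit4 -> P1=[0,5,6,3,0,5](1) P2=[6,6,5,3,2,3](0)
Move 3: P2 pit1 -> P1=[1,5,6,3,0,5](1) P2=[6,0,6,4,3,4](1)
Move 4: P2 pit0 -> P1=[1,5,6,3,0,5](1) P2=[0,1,7,5,4,5](2)
Move 5: P1 pit0 -> P1=[0,6,6,3,0,5](1) P2=[0,1,7,5,4,5](2)
Move 6: P2 pit2 -> P1=[1,7,7,3,0,5](1) P2=[0,1,0,6,5,6](3)
Move 7: P1 pit5 -> P1=[1,7,7,3,0,0](2) P2=[1,2,1,7,5,6](3)

Answer: 1 7 7 3 0 0 2 1 2 1 7 5 6 3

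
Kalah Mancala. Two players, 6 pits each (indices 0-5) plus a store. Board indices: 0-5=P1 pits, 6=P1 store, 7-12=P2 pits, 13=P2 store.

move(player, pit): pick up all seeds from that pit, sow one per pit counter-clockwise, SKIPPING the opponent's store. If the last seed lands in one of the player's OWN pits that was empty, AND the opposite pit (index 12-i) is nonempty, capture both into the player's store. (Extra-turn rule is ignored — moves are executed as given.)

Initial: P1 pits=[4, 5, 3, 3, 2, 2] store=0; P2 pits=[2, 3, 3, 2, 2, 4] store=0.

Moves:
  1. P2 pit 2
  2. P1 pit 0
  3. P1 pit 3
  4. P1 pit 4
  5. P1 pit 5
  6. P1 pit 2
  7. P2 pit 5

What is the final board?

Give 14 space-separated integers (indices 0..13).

Move 1: P2 pit2 -> P1=[4,5,3,3,2,2](0) P2=[2,3,0,3,3,5](0)
Move 2: P1 pit0 -> P1=[0,6,4,4,3,2](0) P2=[2,3,0,3,3,5](0)
Move 3: P1 pit3 -> P1=[0,6,4,0,4,3](1) P2=[3,3,0,3,3,5](0)
Move 4: P1 pit4 -> P1=[0,6,4,0,0,4](2) P2=[4,4,0,3,3,5](0)
Move 5: P1 pit5 -> P1=[0,6,4,0,0,0](3) P2=[5,5,1,3,3,5](0)
Move 6: P1 pit2 -> P1=[0,6,0,1,1,1](4) P2=[5,5,1,3,3,5](0)
Move 7: P2 pit5 -> P1=[1,7,1,2,1,1](4) P2=[5,5,1,3,3,0](1)

Answer: 1 7 1 2 1 1 4 5 5 1 3 3 0 1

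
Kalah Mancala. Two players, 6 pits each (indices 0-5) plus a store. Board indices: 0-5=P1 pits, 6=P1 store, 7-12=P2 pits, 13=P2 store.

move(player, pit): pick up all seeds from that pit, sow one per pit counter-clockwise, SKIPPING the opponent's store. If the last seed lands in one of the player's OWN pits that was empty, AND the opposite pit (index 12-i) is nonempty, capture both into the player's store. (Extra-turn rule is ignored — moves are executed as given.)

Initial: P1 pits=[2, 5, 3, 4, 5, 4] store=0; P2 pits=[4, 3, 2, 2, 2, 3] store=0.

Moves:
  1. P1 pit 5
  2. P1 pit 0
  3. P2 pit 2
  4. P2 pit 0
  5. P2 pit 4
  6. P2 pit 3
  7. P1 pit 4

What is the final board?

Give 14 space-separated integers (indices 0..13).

Move 1: P1 pit5 -> P1=[2,5,3,4,5,0](1) P2=[5,4,3,2,2,3](0)
Move 2: P1 pit0 -> P1=[0,6,4,4,5,0](1) P2=[5,4,3,2,2,3](0)
Move 3: P2 pit2 -> P1=[0,6,4,4,5,0](1) P2=[5,4,0,3,3,4](0)
Move 4: P2 pit0 -> P1=[0,6,4,4,5,0](1) P2=[0,5,1,4,4,5](0)
Move 5: P2 pit4 -> P1=[1,7,4,4,5,0](1) P2=[0,5,1,4,0,6](1)
Move 6: P2 pit3 -> P1=[2,7,4,4,5,0](1) P2=[0,5,1,0,1,7](2)
Move 7: P1 pit4 -> P1=[2,7,4,4,0,1](2) P2=[1,6,2,0,1,7](2)

Answer: 2 7 4 4 0 1 2 1 6 2 0 1 7 2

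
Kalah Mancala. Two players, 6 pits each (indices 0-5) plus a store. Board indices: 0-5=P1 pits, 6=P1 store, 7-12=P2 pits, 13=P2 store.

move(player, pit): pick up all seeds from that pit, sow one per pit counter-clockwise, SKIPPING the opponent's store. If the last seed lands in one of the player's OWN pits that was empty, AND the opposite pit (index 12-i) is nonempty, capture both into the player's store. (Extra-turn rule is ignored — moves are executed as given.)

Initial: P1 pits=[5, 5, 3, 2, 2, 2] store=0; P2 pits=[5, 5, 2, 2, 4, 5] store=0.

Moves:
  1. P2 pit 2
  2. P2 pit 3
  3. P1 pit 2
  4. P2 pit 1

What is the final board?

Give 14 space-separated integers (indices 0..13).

Move 1: P2 pit2 -> P1=[5,5,3,2,2,2](0) P2=[5,5,0,3,5,5](0)
Move 2: P2 pit3 -> P1=[5,5,3,2,2,2](0) P2=[5,5,0,0,6,6](1)
Move 3: P1 pit2 -> P1=[5,5,0,3,3,3](0) P2=[5,5,0,0,6,6](1)
Move 4: P2 pit1 -> P1=[5,5,0,3,3,3](0) P2=[5,0,1,1,7,7](2)

Answer: 5 5 0 3 3 3 0 5 0 1 1 7 7 2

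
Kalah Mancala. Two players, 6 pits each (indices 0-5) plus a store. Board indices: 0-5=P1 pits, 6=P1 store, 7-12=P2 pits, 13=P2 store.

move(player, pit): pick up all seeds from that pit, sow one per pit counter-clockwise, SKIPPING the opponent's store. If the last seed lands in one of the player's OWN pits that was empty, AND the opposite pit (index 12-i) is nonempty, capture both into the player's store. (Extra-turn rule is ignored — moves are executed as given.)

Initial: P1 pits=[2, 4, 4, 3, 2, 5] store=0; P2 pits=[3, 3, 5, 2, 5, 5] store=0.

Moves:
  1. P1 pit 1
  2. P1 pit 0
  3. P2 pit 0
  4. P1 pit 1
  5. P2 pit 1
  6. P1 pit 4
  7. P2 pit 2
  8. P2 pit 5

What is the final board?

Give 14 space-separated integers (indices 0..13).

Answer: 2 2 9 5 1 8 1 1 0 0 5 7 0 2

Derivation:
Move 1: P1 pit1 -> P1=[2,0,5,4,3,6](0) P2=[3,3,5,2,5,5](0)
Move 2: P1 pit0 -> P1=[0,1,6,4,3,6](0) P2=[3,3,5,2,5,5](0)
Move 3: P2 pit0 -> P1=[0,1,6,4,3,6](0) P2=[0,4,6,3,5,5](0)
Move 4: P1 pit1 -> P1=[0,0,7,4,3,6](0) P2=[0,4,6,3,5,5](0)
Move 5: P2 pit1 -> P1=[0,0,7,4,3,6](0) P2=[0,0,7,4,6,6](0)
Move 6: P1 pit4 -> P1=[0,0,7,4,0,7](1) P2=[1,0,7,4,6,6](0)
Move 7: P2 pit2 -> P1=[1,1,8,4,0,7](1) P2=[1,0,0,5,7,7](1)
Move 8: P2 pit5 -> P1=[2,2,9,5,1,8](1) P2=[1,0,0,5,7,0](2)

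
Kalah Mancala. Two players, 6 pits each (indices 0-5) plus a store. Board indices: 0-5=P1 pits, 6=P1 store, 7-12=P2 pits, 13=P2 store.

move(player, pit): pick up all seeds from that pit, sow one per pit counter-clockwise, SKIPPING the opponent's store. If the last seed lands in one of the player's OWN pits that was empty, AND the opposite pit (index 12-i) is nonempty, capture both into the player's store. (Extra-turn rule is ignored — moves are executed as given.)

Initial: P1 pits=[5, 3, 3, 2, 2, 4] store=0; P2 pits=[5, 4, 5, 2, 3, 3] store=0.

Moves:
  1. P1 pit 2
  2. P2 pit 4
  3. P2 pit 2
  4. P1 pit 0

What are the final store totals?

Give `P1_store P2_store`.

Answer: 1 2

Derivation:
Move 1: P1 pit2 -> P1=[5,3,0,3,3,5](0) P2=[5,4,5,2,3,3](0)
Move 2: P2 pit4 -> P1=[6,3,0,3,3,5](0) P2=[5,4,5,2,0,4](1)
Move 3: P2 pit2 -> P1=[7,3,0,3,3,5](0) P2=[5,4,0,3,1,5](2)
Move 4: P1 pit0 -> P1=[0,4,1,4,4,6](1) P2=[6,4,0,3,1,5](2)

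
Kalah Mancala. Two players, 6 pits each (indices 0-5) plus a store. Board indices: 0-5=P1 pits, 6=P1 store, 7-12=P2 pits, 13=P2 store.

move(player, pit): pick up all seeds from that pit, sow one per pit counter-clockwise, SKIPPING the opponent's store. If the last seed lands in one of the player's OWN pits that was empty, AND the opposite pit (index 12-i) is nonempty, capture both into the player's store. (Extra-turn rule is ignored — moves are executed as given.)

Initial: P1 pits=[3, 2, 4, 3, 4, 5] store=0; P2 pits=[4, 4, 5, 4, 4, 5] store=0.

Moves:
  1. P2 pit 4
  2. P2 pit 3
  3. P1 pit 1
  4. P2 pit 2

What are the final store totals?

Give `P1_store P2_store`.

Answer: 0 3

Derivation:
Move 1: P2 pit4 -> P1=[4,3,4,3,4,5](0) P2=[4,4,5,4,0,6](1)
Move 2: P2 pit3 -> P1=[5,3,4,3,4,5](0) P2=[4,4,5,0,1,7](2)
Move 3: P1 pit1 -> P1=[5,0,5,4,5,5](0) P2=[4,4,5,0,1,7](2)
Move 4: P2 pit2 -> P1=[6,0,5,4,5,5](0) P2=[4,4,0,1,2,8](3)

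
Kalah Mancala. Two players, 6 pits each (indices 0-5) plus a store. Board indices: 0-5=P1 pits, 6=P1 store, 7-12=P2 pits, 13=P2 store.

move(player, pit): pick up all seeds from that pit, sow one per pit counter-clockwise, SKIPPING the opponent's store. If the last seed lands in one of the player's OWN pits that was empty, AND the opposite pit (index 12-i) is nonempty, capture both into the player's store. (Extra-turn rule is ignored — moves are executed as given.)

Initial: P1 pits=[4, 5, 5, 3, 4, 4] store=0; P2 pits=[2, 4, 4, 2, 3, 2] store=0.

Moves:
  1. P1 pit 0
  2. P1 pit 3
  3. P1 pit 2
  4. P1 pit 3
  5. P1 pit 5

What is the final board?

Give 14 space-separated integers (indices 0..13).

Move 1: P1 pit0 -> P1=[0,6,6,4,5,4](0) P2=[2,4,4,2,3,2](0)
Move 2: P1 pit3 -> P1=[0,6,6,0,6,5](1) P2=[3,4,4,2,3,2](0)
Move 3: P1 pit2 -> P1=[0,6,0,1,7,6](2) P2=[4,5,4,2,3,2](0)
Move 4: P1 pit3 -> P1=[0,6,0,0,8,6](2) P2=[4,5,4,2,3,2](0)
Move 5: P1 pit5 -> P1=[0,6,0,0,8,0](3) P2=[5,6,5,3,4,2](0)

Answer: 0 6 0 0 8 0 3 5 6 5 3 4 2 0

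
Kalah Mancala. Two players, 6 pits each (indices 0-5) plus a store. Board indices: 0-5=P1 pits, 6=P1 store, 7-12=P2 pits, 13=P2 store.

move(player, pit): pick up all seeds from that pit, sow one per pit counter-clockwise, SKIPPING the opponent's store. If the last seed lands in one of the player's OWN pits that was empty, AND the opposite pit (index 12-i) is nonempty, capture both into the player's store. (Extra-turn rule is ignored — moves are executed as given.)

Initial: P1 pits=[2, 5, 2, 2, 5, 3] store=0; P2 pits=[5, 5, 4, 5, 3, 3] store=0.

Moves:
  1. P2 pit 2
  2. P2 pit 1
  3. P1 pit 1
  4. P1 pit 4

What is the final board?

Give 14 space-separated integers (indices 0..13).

Answer: 2 0 3 3 0 5 2 6 1 2 8 5 5 2

Derivation:
Move 1: P2 pit2 -> P1=[2,5,2,2,5,3](0) P2=[5,5,0,6,4,4](1)
Move 2: P2 pit1 -> P1=[2,5,2,2,5,3](0) P2=[5,0,1,7,5,5](2)
Move 3: P1 pit1 -> P1=[2,0,3,3,6,4](1) P2=[5,0,1,7,5,5](2)
Move 4: P1 pit4 -> P1=[2,0,3,3,0,5](2) P2=[6,1,2,8,5,5](2)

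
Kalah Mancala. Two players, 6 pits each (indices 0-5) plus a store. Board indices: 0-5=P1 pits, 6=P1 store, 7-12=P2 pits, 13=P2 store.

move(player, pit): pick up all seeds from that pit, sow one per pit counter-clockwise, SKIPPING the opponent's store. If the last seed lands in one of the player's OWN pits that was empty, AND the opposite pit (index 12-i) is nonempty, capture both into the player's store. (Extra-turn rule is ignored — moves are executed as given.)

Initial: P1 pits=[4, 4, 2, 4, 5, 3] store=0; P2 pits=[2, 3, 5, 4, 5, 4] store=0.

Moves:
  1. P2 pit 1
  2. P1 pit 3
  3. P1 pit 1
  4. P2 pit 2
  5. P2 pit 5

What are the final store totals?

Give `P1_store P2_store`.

Answer: 1 2

Derivation:
Move 1: P2 pit1 -> P1=[4,4,2,4,5,3](0) P2=[2,0,6,5,6,4](0)
Move 2: P1 pit3 -> P1=[4,4,2,0,6,4](1) P2=[3,0,6,5,6,4](0)
Move 3: P1 pit1 -> P1=[4,0,3,1,7,5](1) P2=[3,0,6,5,6,4](0)
Move 4: P2 pit2 -> P1=[5,1,3,1,7,5](1) P2=[3,0,0,6,7,5](1)
Move 5: P2 pit5 -> P1=[6,2,4,2,7,5](1) P2=[3,0,0,6,7,0](2)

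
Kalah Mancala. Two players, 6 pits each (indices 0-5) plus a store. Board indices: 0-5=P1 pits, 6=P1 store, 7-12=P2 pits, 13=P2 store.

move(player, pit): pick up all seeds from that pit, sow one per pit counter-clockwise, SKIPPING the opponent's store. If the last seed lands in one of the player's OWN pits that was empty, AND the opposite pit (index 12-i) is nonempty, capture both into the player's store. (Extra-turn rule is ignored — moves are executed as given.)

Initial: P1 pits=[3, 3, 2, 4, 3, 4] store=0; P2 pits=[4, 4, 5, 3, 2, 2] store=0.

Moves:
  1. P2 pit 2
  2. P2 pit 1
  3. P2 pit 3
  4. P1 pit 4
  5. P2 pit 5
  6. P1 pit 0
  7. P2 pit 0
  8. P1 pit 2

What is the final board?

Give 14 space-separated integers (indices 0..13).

Move 1: P2 pit2 -> P1=[4,3,2,4,3,4](0) P2=[4,4,0,4,3,3](1)
Move 2: P2 pit1 -> P1=[4,3,2,4,3,4](0) P2=[4,0,1,5,4,4](1)
Move 3: P2 pit3 -> P1=[5,4,2,4,3,4](0) P2=[4,0,1,0,5,5](2)
Move 4: P1 pit4 -> P1=[5,4,2,4,0,5](1) P2=[5,0,1,0,5,5](2)
Move 5: P2 pit5 -> P1=[6,5,3,5,0,5](1) P2=[5,0,1,0,5,0](3)
Move 6: P1 pit0 -> P1=[0,6,4,6,1,6](2) P2=[5,0,1,0,5,0](3)
Move 7: P2 pit0 -> P1=[0,6,4,6,1,6](2) P2=[0,1,2,1,6,1](3)
Move 8: P1 pit2 -> P1=[0,6,0,7,2,7](3) P2=[0,1,2,1,6,1](3)

Answer: 0 6 0 7 2 7 3 0 1 2 1 6 1 3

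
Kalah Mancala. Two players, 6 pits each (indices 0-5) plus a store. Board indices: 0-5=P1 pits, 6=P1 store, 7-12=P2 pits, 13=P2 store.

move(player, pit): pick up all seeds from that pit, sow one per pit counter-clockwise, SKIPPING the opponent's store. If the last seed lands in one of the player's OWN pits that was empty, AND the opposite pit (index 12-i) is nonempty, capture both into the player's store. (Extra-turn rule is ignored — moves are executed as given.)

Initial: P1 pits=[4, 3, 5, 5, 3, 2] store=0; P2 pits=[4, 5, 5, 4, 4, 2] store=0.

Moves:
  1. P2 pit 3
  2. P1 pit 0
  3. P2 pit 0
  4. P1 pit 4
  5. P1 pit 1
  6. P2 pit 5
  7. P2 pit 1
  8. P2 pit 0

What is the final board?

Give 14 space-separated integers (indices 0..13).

Move 1: P2 pit3 -> P1=[5,3,5,5,3,2](0) P2=[4,5,5,0,5,3](1)
Move 2: P1 pit0 -> P1=[0,4,6,6,4,3](0) P2=[4,5,5,0,5,3](1)
Move 3: P2 pit0 -> P1=[0,4,6,6,4,3](0) P2=[0,6,6,1,6,3](1)
Move 4: P1 pit4 -> P1=[0,4,6,6,0,4](1) P2=[1,7,6,1,6,3](1)
Move 5: P1 pit1 -> P1=[0,0,7,7,1,5](1) P2=[1,7,6,1,6,3](1)
Move 6: P2 pit5 -> P1=[1,1,7,7,1,5](1) P2=[1,7,6,1,6,0](2)
Move 7: P2 pit1 -> P1=[2,2,7,7,1,5](1) P2=[1,0,7,2,7,1](3)
Move 8: P2 pit0 -> P1=[2,2,7,7,0,5](1) P2=[0,0,7,2,7,1](5)

Answer: 2 2 7 7 0 5 1 0 0 7 2 7 1 5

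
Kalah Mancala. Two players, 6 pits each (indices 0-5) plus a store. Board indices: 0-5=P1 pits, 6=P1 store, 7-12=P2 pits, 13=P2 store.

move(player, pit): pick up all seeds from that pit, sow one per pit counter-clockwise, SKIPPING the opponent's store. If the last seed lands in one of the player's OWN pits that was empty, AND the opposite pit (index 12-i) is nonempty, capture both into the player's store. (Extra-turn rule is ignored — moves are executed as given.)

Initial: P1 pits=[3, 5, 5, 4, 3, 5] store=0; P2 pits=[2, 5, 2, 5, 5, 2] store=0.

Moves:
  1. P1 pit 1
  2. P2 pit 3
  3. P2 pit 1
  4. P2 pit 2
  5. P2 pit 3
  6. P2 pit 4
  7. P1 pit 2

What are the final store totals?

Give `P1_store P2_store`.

Move 1: P1 pit1 -> P1=[3,0,6,5,4,6](1) P2=[2,5,2,5,5,2](0)
Move 2: P2 pit3 -> P1=[4,1,6,5,4,6](1) P2=[2,5,2,0,6,3](1)
Move 3: P2 pit1 -> P1=[4,1,6,5,4,6](1) P2=[2,0,3,1,7,4](2)
Move 4: P2 pit2 -> P1=[4,1,6,5,4,6](1) P2=[2,0,0,2,8,5](2)
Move 5: P2 pit3 -> P1=[4,1,6,5,4,6](1) P2=[2,0,0,0,9,6](2)
Move 6: P2 pit4 -> P1=[5,2,7,6,5,7](1) P2=[3,0,0,0,0,7](3)
Move 7: P1 pit2 -> P1=[5,2,0,7,6,8](2) P2=[4,1,1,0,0,7](3)

Answer: 2 3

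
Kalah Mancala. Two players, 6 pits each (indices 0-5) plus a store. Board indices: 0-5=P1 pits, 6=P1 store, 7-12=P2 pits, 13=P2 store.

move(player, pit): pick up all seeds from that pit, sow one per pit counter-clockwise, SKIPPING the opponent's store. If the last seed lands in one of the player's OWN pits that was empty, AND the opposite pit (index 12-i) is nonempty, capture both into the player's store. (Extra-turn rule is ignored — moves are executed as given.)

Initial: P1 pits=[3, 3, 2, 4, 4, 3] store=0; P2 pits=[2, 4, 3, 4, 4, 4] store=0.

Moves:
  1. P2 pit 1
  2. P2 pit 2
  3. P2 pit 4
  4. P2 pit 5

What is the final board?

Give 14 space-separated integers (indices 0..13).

Move 1: P2 pit1 -> P1=[3,3,2,4,4,3](0) P2=[2,0,4,5,5,5](0)
Move 2: P2 pit2 -> P1=[3,3,2,4,4,3](0) P2=[2,0,0,6,6,6](1)
Move 3: P2 pit4 -> P1=[4,4,3,5,4,3](0) P2=[2,0,0,6,0,7](2)
Move 4: P2 pit5 -> P1=[5,5,4,6,5,4](0) P2=[2,0,0,6,0,0](3)

Answer: 5 5 4 6 5 4 0 2 0 0 6 0 0 3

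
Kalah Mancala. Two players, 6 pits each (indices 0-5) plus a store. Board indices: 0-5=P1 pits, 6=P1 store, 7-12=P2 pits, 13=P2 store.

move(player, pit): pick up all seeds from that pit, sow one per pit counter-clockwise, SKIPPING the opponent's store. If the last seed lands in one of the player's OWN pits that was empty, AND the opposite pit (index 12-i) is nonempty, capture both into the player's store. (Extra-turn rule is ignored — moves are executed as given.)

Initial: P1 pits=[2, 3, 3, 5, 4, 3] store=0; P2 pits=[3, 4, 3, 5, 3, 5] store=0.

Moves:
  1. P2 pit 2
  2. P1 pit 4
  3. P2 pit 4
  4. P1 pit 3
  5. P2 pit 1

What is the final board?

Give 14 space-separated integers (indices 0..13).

Answer: 4 4 3 0 1 5 2 5 0 1 7 1 8 2

Derivation:
Move 1: P2 pit2 -> P1=[2,3,3,5,4,3](0) P2=[3,4,0,6,4,6](0)
Move 2: P1 pit4 -> P1=[2,3,3,5,0,4](1) P2=[4,5,0,6,4,6](0)
Move 3: P2 pit4 -> P1=[3,4,3,5,0,4](1) P2=[4,5,0,6,0,7](1)
Move 4: P1 pit3 -> P1=[3,4,3,0,1,5](2) P2=[5,6,0,6,0,7](1)
Move 5: P2 pit1 -> P1=[4,4,3,0,1,5](2) P2=[5,0,1,7,1,8](2)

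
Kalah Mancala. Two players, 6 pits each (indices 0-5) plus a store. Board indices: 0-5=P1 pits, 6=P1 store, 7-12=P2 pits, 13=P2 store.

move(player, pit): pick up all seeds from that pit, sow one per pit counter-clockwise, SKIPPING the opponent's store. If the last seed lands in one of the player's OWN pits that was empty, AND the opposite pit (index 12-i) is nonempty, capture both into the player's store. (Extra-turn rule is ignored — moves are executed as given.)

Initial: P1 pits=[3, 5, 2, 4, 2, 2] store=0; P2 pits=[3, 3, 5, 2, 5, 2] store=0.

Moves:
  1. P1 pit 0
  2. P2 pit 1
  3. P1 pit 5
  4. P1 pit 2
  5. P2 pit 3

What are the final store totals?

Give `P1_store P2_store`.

Move 1: P1 pit0 -> P1=[0,6,3,5,2,2](0) P2=[3,3,5,2,5,2](0)
Move 2: P2 pit1 -> P1=[0,6,3,5,2,2](0) P2=[3,0,6,3,6,2](0)
Move 3: P1 pit5 -> P1=[0,6,3,5,2,0](1) P2=[4,0,6,3,6,2](0)
Move 4: P1 pit2 -> P1=[0,6,0,6,3,0](6) P2=[0,0,6,3,6,2](0)
Move 5: P2 pit3 -> P1=[0,6,0,6,3,0](6) P2=[0,0,6,0,7,3](1)

Answer: 6 1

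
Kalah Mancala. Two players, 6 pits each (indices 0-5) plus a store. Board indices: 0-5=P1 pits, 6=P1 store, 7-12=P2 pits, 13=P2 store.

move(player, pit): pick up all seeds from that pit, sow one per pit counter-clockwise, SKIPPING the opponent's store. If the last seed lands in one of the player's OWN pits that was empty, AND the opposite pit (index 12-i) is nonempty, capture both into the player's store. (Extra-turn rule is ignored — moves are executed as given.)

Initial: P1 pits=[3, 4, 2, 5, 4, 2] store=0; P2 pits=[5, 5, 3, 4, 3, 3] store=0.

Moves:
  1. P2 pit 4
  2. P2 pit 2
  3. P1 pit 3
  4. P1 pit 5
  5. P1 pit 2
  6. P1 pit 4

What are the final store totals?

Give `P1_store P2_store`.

Answer: 3 1

Derivation:
Move 1: P2 pit4 -> P1=[4,4,2,5,4,2](0) P2=[5,5,3,4,0,4](1)
Move 2: P2 pit2 -> P1=[4,4,2,5,4,2](0) P2=[5,5,0,5,1,5](1)
Move 3: P1 pit3 -> P1=[4,4,2,0,5,3](1) P2=[6,6,0,5,1,5](1)
Move 4: P1 pit5 -> P1=[4,4,2,0,5,0](2) P2=[7,7,0,5,1,5](1)
Move 5: P1 pit2 -> P1=[4,4,0,1,6,0](2) P2=[7,7,0,5,1,5](1)
Move 6: P1 pit4 -> P1=[4,4,0,1,0,1](3) P2=[8,8,1,6,1,5](1)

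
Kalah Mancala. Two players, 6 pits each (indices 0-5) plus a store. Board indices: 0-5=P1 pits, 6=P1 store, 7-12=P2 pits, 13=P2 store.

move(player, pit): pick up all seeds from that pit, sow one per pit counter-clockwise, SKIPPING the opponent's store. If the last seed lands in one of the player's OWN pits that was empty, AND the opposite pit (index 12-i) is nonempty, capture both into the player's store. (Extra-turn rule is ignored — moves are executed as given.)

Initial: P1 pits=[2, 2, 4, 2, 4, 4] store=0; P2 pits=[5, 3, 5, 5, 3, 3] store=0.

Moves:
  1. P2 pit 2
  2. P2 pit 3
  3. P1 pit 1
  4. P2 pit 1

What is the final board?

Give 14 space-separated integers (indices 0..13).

Move 1: P2 pit2 -> P1=[3,2,4,2,4,4](0) P2=[5,3,0,6,4,4](1)
Move 2: P2 pit3 -> P1=[4,3,5,2,4,4](0) P2=[5,3,0,0,5,5](2)
Move 3: P1 pit1 -> P1=[4,0,6,3,5,4](0) P2=[5,3,0,0,5,5](2)
Move 4: P2 pit1 -> P1=[4,0,6,3,5,4](0) P2=[5,0,1,1,6,5](2)

Answer: 4 0 6 3 5 4 0 5 0 1 1 6 5 2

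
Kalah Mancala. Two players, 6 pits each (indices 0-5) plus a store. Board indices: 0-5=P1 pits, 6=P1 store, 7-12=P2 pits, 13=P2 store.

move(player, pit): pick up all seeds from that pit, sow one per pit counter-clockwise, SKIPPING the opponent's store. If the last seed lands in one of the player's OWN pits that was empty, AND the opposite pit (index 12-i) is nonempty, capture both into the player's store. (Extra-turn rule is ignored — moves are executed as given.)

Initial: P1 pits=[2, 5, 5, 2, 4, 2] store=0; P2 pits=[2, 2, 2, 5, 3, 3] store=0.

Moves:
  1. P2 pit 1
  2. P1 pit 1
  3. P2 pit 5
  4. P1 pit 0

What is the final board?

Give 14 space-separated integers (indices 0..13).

Move 1: P2 pit1 -> P1=[2,5,5,2,4,2](0) P2=[2,0,3,6,3,3](0)
Move 2: P1 pit1 -> P1=[2,0,6,3,5,3](1) P2=[2,0,3,6,3,3](0)
Move 3: P2 pit5 -> P1=[3,1,6,3,5,3](1) P2=[2,0,3,6,3,0](1)
Move 4: P1 pit0 -> P1=[0,2,7,4,5,3](1) P2=[2,0,3,6,3,0](1)

Answer: 0 2 7 4 5 3 1 2 0 3 6 3 0 1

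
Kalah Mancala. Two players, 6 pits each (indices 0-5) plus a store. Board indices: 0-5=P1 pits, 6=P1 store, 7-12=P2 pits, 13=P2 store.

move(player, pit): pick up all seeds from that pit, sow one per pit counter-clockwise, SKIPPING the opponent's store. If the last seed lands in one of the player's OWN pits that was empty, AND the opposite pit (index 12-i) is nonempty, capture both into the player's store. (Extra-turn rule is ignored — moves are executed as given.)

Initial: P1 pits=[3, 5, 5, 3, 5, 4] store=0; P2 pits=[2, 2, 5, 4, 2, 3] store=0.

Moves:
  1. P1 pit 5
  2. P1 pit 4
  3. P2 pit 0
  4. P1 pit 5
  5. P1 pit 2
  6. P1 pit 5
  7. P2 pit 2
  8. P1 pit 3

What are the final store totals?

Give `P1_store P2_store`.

Answer: 6 1

Derivation:
Move 1: P1 pit5 -> P1=[3,5,5,3,5,0](1) P2=[3,3,6,4,2,3](0)
Move 2: P1 pit4 -> P1=[3,5,5,3,0,1](2) P2=[4,4,7,4,2,3](0)
Move 3: P2 pit0 -> P1=[3,5,5,3,0,1](2) P2=[0,5,8,5,3,3](0)
Move 4: P1 pit5 -> P1=[3,5,5,3,0,0](3) P2=[0,5,8,5,3,3](0)
Move 5: P1 pit2 -> P1=[3,5,0,4,1,1](4) P2=[1,5,8,5,3,3](0)
Move 6: P1 pit5 -> P1=[3,5,0,4,1,0](5) P2=[1,5,8,5,3,3](0)
Move 7: P2 pit2 -> P1=[4,6,1,5,1,0](5) P2=[1,5,0,6,4,4](1)
Move 8: P1 pit3 -> P1=[4,6,1,0,2,1](6) P2=[2,6,0,6,4,4](1)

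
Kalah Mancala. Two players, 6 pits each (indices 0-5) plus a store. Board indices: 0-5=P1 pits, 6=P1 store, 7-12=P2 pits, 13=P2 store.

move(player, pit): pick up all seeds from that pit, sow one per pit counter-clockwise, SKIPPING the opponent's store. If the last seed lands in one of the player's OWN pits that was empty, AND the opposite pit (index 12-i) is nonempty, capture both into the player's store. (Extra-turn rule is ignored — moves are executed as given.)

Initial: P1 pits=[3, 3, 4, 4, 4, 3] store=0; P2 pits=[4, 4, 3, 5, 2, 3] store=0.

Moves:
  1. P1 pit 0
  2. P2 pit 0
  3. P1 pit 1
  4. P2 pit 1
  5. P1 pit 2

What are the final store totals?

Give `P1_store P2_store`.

Answer: 1 1

Derivation:
Move 1: P1 pit0 -> P1=[0,4,5,5,4,3](0) P2=[4,4,3,5,2,3](0)
Move 2: P2 pit0 -> P1=[0,4,5,5,4,3](0) P2=[0,5,4,6,3,3](0)
Move 3: P1 pit1 -> P1=[0,0,6,6,5,4](0) P2=[0,5,4,6,3,3](0)
Move 4: P2 pit1 -> P1=[0,0,6,6,5,4](0) P2=[0,0,5,7,4,4](1)
Move 5: P1 pit2 -> P1=[0,0,0,7,6,5](1) P2=[1,1,5,7,4,4](1)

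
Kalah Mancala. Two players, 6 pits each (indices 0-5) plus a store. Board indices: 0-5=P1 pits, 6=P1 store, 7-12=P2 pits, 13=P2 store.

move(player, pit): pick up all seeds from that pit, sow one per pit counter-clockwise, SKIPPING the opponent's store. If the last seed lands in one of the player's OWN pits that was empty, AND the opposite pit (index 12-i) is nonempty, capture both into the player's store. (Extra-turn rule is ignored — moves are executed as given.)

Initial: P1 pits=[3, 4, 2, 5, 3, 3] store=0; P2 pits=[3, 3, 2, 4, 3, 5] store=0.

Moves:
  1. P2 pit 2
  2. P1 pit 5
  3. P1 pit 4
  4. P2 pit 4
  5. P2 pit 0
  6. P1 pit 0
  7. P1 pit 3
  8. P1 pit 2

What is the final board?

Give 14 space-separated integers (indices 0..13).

Answer: 0 6 0 1 2 3 9 1 1 2 6 1 7 1

Derivation:
Move 1: P2 pit2 -> P1=[3,4,2,5,3,3](0) P2=[3,3,0,5,4,5](0)
Move 2: P1 pit5 -> P1=[3,4,2,5,3,0](1) P2=[4,4,0,5,4,5](0)
Move 3: P1 pit4 -> P1=[3,4,2,5,0,1](2) P2=[5,4,0,5,4,5](0)
Move 4: P2 pit4 -> P1=[4,5,2,5,0,1](2) P2=[5,4,0,5,0,6](1)
Move 5: P2 pit0 -> P1=[4,5,2,5,0,1](2) P2=[0,5,1,6,1,7](1)
Move 6: P1 pit0 -> P1=[0,6,3,6,0,1](8) P2=[0,0,1,6,1,7](1)
Move 7: P1 pit3 -> P1=[0,6,3,0,1,2](9) P2=[1,1,2,6,1,7](1)
Move 8: P1 pit2 -> P1=[0,6,0,1,2,3](9) P2=[1,1,2,6,1,7](1)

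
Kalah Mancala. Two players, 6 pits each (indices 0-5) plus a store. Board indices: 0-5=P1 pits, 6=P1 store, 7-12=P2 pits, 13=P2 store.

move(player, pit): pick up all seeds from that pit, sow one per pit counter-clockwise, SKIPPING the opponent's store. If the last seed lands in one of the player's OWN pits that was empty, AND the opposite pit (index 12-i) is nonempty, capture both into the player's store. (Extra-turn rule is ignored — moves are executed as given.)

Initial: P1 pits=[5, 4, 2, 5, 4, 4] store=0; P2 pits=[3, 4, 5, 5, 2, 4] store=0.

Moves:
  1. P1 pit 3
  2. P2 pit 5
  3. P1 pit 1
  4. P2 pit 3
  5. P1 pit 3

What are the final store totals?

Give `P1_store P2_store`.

Answer: 2 2

Derivation:
Move 1: P1 pit3 -> P1=[5,4,2,0,5,5](1) P2=[4,5,5,5,2,4](0)
Move 2: P2 pit5 -> P1=[6,5,3,0,5,5](1) P2=[4,5,5,5,2,0](1)
Move 3: P1 pit1 -> P1=[6,0,4,1,6,6](2) P2=[4,5,5,5,2,0](1)
Move 4: P2 pit3 -> P1=[7,1,4,1,6,6](2) P2=[4,5,5,0,3,1](2)
Move 5: P1 pit3 -> P1=[7,1,4,0,7,6](2) P2=[4,5,5,0,3,1](2)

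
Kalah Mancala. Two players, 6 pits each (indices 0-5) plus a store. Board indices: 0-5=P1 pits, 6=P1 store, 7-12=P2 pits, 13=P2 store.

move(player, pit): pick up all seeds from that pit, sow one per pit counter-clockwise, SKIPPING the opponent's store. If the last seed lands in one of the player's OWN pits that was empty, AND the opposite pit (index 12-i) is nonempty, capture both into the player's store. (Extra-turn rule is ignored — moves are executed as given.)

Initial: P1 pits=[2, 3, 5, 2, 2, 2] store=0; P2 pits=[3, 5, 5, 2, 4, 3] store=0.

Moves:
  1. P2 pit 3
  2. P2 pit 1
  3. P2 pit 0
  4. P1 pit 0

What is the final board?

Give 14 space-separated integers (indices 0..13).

Answer: 0 4 6 2 2 2 0 0 1 7 2 6 5 1

Derivation:
Move 1: P2 pit3 -> P1=[2,3,5,2,2,2](0) P2=[3,5,5,0,5,4](0)
Move 2: P2 pit1 -> P1=[2,3,5,2,2,2](0) P2=[3,0,6,1,6,5](1)
Move 3: P2 pit0 -> P1=[2,3,5,2,2,2](0) P2=[0,1,7,2,6,5](1)
Move 4: P1 pit0 -> P1=[0,4,6,2,2,2](0) P2=[0,1,7,2,6,5](1)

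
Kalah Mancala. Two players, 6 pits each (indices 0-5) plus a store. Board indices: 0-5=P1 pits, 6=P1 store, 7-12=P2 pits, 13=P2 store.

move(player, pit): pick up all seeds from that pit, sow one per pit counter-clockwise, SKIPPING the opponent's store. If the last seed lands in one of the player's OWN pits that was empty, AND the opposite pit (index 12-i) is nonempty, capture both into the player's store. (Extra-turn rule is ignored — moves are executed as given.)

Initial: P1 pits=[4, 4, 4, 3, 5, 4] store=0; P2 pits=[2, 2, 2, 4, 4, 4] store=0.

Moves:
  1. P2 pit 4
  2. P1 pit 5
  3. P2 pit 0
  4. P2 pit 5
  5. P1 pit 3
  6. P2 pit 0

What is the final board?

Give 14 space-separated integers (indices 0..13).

Answer: 6 6 5 0 6 1 2 0 5 4 5 0 0 2

Derivation:
Move 1: P2 pit4 -> P1=[5,5,4,3,5,4](0) P2=[2,2,2,4,0,5](1)
Move 2: P1 pit5 -> P1=[5,5,4,3,5,0](1) P2=[3,3,3,4,0,5](1)
Move 3: P2 pit0 -> P1=[5,5,4,3,5,0](1) P2=[0,4,4,5,0,5](1)
Move 4: P2 pit5 -> P1=[6,6,5,4,5,0](1) P2=[0,4,4,5,0,0](2)
Move 5: P1 pit3 -> P1=[6,6,5,0,6,1](2) P2=[1,4,4,5,0,0](2)
Move 6: P2 pit0 -> P1=[6,6,5,0,6,1](2) P2=[0,5,4,5,0,0](2)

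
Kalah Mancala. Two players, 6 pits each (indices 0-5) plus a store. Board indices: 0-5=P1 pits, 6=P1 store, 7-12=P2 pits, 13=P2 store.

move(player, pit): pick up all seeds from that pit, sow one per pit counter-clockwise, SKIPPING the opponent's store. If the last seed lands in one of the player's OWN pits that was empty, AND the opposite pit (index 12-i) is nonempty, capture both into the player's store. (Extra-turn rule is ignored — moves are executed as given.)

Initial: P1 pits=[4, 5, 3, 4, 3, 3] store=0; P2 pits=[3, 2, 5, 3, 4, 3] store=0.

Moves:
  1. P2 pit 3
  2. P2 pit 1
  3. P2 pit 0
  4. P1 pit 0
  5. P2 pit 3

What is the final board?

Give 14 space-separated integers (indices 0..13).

Move 1: P2 pit3 -> P1=[4,5,3,4,3,3](0) P2=[3,2,5,0,5,4](1)
Move 2: P2 pit1 -> P1=[4,5,0,4,3,3](0) P2=[3,0,6,0,5,4](5)
Move 3: P2 pit0 -> P1=[4,5,0,4,3,3](0) P2=[0,1,7,1,5,4](5)
Move 4: P1 pit0 -> P1=[0,6,1,5,4,3](0) P2=[0,1,7,1,5,4](5)
Move 5: P2 pit3 -> P1=[0,6,1,5,4,3](0) P2=[0,1,7,0,6,4](5)

Answer: 0 6 1 5 4 3 0 0 1 7 0 6 4 5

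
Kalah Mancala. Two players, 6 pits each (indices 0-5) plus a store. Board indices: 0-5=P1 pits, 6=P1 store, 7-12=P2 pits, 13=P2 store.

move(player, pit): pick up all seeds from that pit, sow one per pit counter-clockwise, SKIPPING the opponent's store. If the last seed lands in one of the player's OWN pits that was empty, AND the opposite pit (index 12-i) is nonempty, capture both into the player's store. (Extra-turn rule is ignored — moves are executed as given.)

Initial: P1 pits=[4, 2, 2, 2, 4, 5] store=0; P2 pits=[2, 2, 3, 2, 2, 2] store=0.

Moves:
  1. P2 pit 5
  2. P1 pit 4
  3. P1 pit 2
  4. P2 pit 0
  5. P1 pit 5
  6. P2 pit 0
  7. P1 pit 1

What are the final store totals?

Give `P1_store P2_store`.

Move 1: P2 pit5 -> P1=[5,2,2,2,4,5](0) P2=[2,2,3,2,2,0](1)
Move 2: P1 pit4 -> P1=[5,2,2,2,0,6](1) P2=[3,3,3,2,2,0](1)
Move 3: P1 pit2 -> P1=[5,2,0,3,0,6](5) P2=[3,0,3,2,2,0](1)
Move 4: P2 pit0 -> P1=[5,2,0,3,0,6](5) P2=[0,1,4,3,2,0](1)
Move 5: P1 pit5 -> P1=[5,2,0,3,0,0](6) P2=[1,2,5,4,3,0](1)
Move 6: P2 pit0 -> P1=[5,2,0,3,0,0](6) P2=[0,3,5,4,3,0](1)
Move 7: P1 pit1 -> P1=[5,0,1,4,0,0](6) P2=[0,3,5,4,3,0](1)

Answer: 6 1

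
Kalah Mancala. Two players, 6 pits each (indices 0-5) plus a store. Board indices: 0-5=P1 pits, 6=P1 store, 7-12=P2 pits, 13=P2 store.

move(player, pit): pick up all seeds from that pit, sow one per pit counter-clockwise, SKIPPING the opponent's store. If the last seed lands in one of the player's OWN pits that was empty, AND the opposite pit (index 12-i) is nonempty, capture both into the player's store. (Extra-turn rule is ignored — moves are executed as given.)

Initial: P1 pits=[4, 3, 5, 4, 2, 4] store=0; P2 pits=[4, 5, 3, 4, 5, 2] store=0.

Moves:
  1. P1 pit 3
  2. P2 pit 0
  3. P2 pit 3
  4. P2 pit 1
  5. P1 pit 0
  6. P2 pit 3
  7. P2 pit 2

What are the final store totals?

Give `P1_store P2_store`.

Answer: 2 3

Derivation:
Move 1: P1 pit3 -> P1=[4,3,5,0,3,5](1) P2=[5,5,3,4,5,2](0)
Move 2: P2 pit0 -> P1=[4,3,5,0,3,5](1) P2=[0,6,4,5,6,3](0)
Move 3: P2 pit3 -> P1=[5,4,5,0,3,5](1) P2=[0,6,4,0,7,4](1)
Move 4: P2 pit1 -> P1=[6,4,5,0,3,5](1) P2=[0,0,5,1,8,5](2)
Move 5: P1 pit0 -> P1=[0,5,6,1,4,6](2) P2=[0,0,5,1,8,5](2)
Move 6: P2 pit3 -> P1=[0,5,6,1,4,6](2) P2=[0,0,5,0,9,5](2)
Move 7: P2 pit2 -> P1=[1,5,6,1,4,6](2) P2=[0,0,0,1,10,6](3)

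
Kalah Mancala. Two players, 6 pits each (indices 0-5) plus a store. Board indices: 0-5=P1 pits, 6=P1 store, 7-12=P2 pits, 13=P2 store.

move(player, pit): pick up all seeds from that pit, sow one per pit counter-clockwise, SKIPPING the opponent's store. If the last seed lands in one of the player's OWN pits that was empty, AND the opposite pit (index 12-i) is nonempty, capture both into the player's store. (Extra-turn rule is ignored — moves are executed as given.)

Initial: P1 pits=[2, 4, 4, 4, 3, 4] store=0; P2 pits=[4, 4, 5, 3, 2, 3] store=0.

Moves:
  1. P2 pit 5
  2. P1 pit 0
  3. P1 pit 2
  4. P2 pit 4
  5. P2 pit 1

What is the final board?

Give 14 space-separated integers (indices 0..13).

Answer: 0 6 0 6 4 5 1 5 0 6 4 1 2 2

Derivation:
Move 1: P2 pit5 -> P1=[3,5,4,4,3,4](0) P2=[4,4,5,3,2,0](1)
Move 2: P1 pit0 -> P1=[0,6,5,5,3,4](0) P2=[4,4,5,3,2,0](1)
Move 3: P1 pit2 -> P1=[0,6,0,6,4,5](1) P2=[5,4,5,3,2,0](1)
Move 4: P2 pit4 -> P1=[0,6,0,6,4,5](1) P2=[5,4,5,3,0,1](2)
Move 5: P2 pit1 -> P1=[0,6,0,6,4,5](1) P2=[5,0,6,4,1,2](2)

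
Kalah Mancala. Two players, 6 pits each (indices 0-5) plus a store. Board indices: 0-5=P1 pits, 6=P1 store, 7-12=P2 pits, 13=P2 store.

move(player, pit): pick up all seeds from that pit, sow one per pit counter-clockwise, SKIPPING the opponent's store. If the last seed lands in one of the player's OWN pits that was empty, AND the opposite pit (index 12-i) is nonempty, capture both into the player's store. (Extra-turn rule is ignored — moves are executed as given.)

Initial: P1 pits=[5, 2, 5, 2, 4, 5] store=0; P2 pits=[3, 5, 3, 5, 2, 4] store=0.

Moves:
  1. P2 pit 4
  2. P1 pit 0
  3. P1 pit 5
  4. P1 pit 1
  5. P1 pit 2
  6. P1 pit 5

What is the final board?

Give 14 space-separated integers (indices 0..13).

Answer: 0 0 0 5 7 0 3 5 7 5 6 1 5 1

Derivation:
Move 1: P2 pit4 -> P1=[5,2,5,2,4,5](0) P2=[3,5,3,5,0,5](1)
Move 2: P1 pit0 -> P1=[0,3,6,3,5,6](0) P2=[3,5,3,5,0,5](1)
Move 3: P1 pit5 -> P1=[0,3,6,3,5,0](1) P2=[4,6,4,6,1,5](1)
Move 4: P1 pit1 -> P1=[0,0,7,4,6,0](1) P2=[4,6,4,6,1,5](1)
Move 5: P1 pit2 -> P1=[0,0,0,5,7,1](2) P2=[5,7,5,6,1,5](1)
Move 6: P1 pit5 -> P1=[0,0,0,5,7,0](3) P2=[5,7,5,6,1,5](1)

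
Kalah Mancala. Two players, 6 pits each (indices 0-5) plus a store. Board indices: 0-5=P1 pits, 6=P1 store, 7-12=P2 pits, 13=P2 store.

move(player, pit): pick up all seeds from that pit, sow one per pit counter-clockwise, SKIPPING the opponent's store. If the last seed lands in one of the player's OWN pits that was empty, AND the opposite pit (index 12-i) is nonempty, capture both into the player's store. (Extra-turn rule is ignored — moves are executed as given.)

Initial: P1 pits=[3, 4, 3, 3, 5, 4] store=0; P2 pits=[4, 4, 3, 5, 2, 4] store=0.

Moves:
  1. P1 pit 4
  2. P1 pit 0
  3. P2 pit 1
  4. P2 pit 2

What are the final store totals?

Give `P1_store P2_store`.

Answer: 1 2

Derivation:
Move 1: P1 pit4 -> P1=[3,4,3,3,0,5](1) P2=[5,5,4,5,2,4](0)
Move 2: P1 pit0 -> P1=[0,5,4,4,0,5](1) P2=[5,5,4,5,2,4](0)
Move 3: P2 pit1 -> P1=[0,5,4,4,0,5](1) P2=[5,0,5,6,3,5](1)
Move 4: P2 pit2 -> P1=[1,5,4,4,0,5](1) P2=[5,0,0,7,4,6](2)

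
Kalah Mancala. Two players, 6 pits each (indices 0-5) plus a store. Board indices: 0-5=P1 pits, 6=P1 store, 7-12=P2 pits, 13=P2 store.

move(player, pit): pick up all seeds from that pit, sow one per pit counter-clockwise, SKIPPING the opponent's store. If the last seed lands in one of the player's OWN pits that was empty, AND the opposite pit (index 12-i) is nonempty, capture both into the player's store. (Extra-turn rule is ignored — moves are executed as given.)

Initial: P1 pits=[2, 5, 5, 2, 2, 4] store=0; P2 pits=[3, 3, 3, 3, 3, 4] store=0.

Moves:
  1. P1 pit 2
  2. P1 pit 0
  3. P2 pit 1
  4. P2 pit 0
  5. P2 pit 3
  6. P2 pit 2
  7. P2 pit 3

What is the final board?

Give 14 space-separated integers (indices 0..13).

Answer: 1 6 0 3 3 5 5 0 1 0 0 8 6 1

Derivation:
Move 1: P1 pit2 -> P1=[2,5,0,3,3,5](1) P2=[4,3,3,3,3,4](0)
Move 2: P1 pit0 -> P1=[0,6,0,3,3,5](5) P2=[4,3,3,0,3,4](0)
Move 3: P2 pit1 -> P1=[0,6,0,3,3,5](5) P2=[4,0,4,1,4,4](0)
Move 4: P2 pit0 -> P1=[0,6,0,3,3,5](5) P2=[0,1,5,2,5,4](0)
Move 5: P2 pit3 -> P1=[0,6,0,3,3,5](5) P2=[0,1,5,0,6,5](0)
Move 6: P2 pit2 -> P1=[1,6,0,3,3,5](5) P2=[0,1,0,1,7,6](1)
Move 7: P2 pit3 -> P1=[1,6,0,3,3,5](5) P2=[0,1,0,0,8,6](1)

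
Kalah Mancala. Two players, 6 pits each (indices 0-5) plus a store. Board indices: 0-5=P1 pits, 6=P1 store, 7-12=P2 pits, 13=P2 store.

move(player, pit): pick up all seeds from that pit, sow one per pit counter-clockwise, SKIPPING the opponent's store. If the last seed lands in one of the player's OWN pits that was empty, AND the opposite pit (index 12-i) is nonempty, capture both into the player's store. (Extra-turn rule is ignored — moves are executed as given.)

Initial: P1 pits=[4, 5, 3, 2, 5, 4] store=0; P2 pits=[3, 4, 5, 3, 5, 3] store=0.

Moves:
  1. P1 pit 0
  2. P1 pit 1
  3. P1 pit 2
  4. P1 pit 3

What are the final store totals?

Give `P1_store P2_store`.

Move 1: P1 pit0 -> P1=[0,6,4,3,6,4](0) P2=[3,4,5,3,5,3](0)
Move 2: P1 pit1 -> P1=[0,0,5,4,7,5](1) P2=[4,4,5,3,5,3](0)
Move 3: P1 pit2 -> P1=[0,0,0,5,8,6](2) P2=[5,4,5,3,5,3](0)
Move 4: P1 pit3 -> P1=[0,0,0,0,9,7](3) P2=[6,5,5,3,5,3](0)

Answer: 3 0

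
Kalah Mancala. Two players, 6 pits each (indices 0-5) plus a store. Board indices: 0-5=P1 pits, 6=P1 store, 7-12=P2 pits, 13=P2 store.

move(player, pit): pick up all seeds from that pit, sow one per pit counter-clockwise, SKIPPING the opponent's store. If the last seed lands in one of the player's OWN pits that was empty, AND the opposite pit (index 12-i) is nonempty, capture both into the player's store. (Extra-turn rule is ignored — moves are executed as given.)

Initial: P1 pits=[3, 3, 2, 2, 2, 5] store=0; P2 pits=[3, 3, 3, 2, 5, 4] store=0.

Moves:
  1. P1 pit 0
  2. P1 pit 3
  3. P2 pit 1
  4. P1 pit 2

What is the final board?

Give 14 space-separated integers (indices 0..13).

Answer: 0 4 0 1 4 7 1 3 0 4 3 6 4 0

Derivation:
Move 1: P1 pit0 -> P1=[0,4,3,3,2,5](0) P2=[3,3,3,2,5,4](0)
Move 2: P1 pit3 -> P1=[0,4,3,0,3,6](1) P2=[3,3,3,2,5,4](0)
Move 3: P2 pit1 -> P1=[0,4,3,0,3,6](1) P2=[3,0,4,3,6,4](0)
Move 4: P1 pit2 -> P1=[0,4,0,1,4,7](1) P2=[3,0,4,3,6,4](0)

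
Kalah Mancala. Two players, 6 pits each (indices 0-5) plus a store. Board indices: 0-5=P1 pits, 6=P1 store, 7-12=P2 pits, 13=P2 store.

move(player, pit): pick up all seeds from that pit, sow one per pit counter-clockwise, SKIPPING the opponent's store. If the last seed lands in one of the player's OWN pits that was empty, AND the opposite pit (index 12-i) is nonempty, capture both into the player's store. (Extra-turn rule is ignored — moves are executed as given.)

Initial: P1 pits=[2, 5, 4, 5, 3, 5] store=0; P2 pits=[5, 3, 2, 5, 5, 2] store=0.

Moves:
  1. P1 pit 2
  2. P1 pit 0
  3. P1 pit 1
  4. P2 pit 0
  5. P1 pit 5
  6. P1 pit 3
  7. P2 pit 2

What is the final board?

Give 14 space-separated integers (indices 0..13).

Move 1: P1 pit2 -> P1=[2,5,0,6,4,6](1) P2=[5,3,2,5,5,2](0)
Move 2: P1 pit0 -> P1=[0,6,0,6,4,6](7) P2=[5,3,2,0,5,2](0)
Move 3: P1 pit1 -> P1=[0,0,1,7,5,7](8) P2=[6,3,2,0,5,2](0)
Move 4: P2 pit0 -> P1=[0,0,1,7,5,7](8) P2=[0,4,3,1,6,3](1)
Move 5: P1 pit5 -> P1=[0,0,1,7,5,0](9) P2=[1,5,4,2,7,4](1)
Move 6: P1 pit3 -> P1=[0,0,1,0,6,1](10) P2=[2,6,5,3,7,4](1)
Move 7: P2 pit2 -> P1=[1,0,1,0,6,1](10) P2=[2,6,0,4,8,5](2)

Answer: 1 0 1 0 6 1 10 2 6 0 4 8 5 2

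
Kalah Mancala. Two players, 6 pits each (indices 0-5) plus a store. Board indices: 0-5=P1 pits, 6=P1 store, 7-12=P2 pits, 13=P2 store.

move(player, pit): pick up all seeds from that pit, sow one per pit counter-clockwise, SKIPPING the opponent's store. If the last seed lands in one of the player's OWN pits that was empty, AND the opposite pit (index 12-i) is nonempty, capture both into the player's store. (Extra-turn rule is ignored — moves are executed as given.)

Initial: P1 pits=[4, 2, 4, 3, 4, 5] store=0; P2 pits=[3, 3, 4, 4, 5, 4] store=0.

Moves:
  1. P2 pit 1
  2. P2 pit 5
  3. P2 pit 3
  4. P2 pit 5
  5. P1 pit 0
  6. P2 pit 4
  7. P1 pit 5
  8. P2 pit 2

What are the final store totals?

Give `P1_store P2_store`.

Answer: 2 5

Derivation:
Move 1: P2 pit1 -> P1=[4,2,4,3,4,5](0) P2=[3,0,5,5,6,4](0)
Move 2: P2 pit5 -> P1=[5,3,5,3,4,5](0) P2=[3,0,5,5,6,0](1)
Move 3: P2 pit3 -> P1=[6,4,5,3,4,5](0) P2=[3,0,5,0,7,1](2)
Move 4: P2 pit5 -> P1=[6,4,5,3,4,5](0) P2=[3,0,5,0,7,0](3)
Move 5: P1 pit0 -> P1=[0,5,6,4,5,6](1) P2=[3,0,5,0,7,0](3)
Move 6: P2 pit4 -> P1=[1,6,7,5,6,6](1) P2=[3,0,5,0,0,1](4)
Move 7: P1 pit5 -> P1=[1,6,7,5,6,0](2) P2=[4,1,6,1,1,1](4)
Move 8: P2 pit2 -> P1=[2,7,7,5,6,0](2) P2=[4,1,0,2,2,2](5)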